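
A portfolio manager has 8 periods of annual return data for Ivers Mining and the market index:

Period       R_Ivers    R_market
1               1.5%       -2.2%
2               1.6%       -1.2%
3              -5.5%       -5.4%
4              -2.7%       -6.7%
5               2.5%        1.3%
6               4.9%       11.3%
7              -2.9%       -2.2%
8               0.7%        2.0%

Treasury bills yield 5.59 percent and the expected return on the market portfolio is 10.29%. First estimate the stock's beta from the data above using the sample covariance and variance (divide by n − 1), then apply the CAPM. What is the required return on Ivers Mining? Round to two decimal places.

7.95%

Mean R_i = (1.5 + 1.6 − 5.5 − 2.7 + 2.5 + 4.9 − 2.9 + 0.7) / 8 = 0.0125%
Mean R_m = (-2.2 − 1.2 − 5.4 − 6.7 + 1.3 + 11.3 − 2.2 + 2.0) / 8 = -0.3875%
Σ(R_i − R̄_i)(R_m − R̄_m) = 109.0088  ⇒  Cov = 109.0088 / 7 = 15.5727
Σ(R_m − R̄_m)² = 217.3488  ⇒  Var(R_m) = 217.3488 / 7 = 31.0498
β = Cov / Var(R_m) = 15.5727 / 31.0498 = 0.5015
MRP = 10.29% − 5.59% = 4.70%
E(R) = R_f + β × MRP = 5.59% + 0.5015 × 4.70% = 7.95%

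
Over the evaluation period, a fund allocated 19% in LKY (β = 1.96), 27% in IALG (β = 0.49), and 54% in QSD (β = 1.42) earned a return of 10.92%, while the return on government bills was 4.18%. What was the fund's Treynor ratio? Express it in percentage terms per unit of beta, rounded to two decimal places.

β_P = 0.19×1.96 + 0.27×0.49 + 0.54×1.42 = 1.2715
Treynor = (R_P − R_f) / β_P = (10.92% − 4.18%) / 1.2715 = 6.74% / 1.2715 = 5.30%

5.30%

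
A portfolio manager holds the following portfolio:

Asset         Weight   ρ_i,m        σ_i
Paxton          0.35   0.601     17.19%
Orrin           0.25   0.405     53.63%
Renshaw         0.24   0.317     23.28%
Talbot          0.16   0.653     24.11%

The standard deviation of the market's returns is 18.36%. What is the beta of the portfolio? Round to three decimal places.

0.726

β_Paxton = 0.601 × 17.19% / 18.36% = 0.5627
β_Orrin = 0.405 × 53.63% / 18.36% = 1.1830
β_Renshaw = 0.317 × 23.28% / 18.36% = 0.4019
β_Talbot = 0.653 × 24.11% / 18.36% = 0.8575
β_P = Σ w_i β_i = 0.35×0.5627 + 0.25×1.1830 + 0.24×0.4019 + 0.16×0.8575 = 0.7264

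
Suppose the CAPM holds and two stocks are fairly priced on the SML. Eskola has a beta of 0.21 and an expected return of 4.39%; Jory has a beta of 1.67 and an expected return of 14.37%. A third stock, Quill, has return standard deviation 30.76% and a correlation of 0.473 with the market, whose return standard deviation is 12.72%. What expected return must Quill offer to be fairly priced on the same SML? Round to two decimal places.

10.77%

MRP = (14.37% − 4.39%) / (1.67 − 0.21) = 6.8356%
R_f = 4.39% − 0.21 × 6.8356% = 2.9545%
β_Quill = ρ·σ_i/σ_m = 0.473 × 30.76 / 12.72 = 1.1438
E(R_Quill) = R_f + β × MRP = 2.9545% + 1.1438 × 6.8356% = 10.77%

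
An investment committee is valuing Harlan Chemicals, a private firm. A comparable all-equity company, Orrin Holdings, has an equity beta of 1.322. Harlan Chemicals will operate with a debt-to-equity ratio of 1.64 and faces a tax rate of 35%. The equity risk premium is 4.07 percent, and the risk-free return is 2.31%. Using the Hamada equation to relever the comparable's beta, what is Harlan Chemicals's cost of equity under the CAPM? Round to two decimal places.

β_L = β_U × [1 + (1 − t)(D/E)] = 1.322 × [1 + (1 − 0.35) × 1.64]
    = 1.322 × [1 + 0.65 × 1.64] = 1.322 × 2.0660 = 2.7313
E(R) = R_f + β_L × MRP = 2.31% + 2.7313 × 4.07% = 13.43%

13.43%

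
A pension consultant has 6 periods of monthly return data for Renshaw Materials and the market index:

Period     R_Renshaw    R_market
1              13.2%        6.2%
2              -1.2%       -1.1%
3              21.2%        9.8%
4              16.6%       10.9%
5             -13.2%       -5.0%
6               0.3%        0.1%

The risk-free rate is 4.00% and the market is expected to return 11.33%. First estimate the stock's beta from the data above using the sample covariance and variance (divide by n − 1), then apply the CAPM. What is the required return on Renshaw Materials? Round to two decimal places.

18.52%

Mean R_i = (13.2 − 1.2 + 21.2 + 16.6 − 13.2 + 0.3) / 6 = 6.1500%
Mean R_m = (6.2 − 1.1 + 9.8 + 10.9 − 5.0 + 0.1) / 6 = 3.4833%
Σ(R_i − R̄_i)(R_m − R̄_m) = 409.3550  ⇒  Cov = 409.3550 / 5 = 81.8710
Σ(R_m − R̄_m)² = 206.7083  ⇒  Var(R_m) = 206.7083 / 5 = 41.3417
β = Cov / Var(R_m) = 81.8710 / 41.3417 = 1.9803
MRP = 11.33% − 4.00% = 7.33%
E(R) = R_f + β × MRP = 4.00% + 1.9803 × 7.33% = 18.52%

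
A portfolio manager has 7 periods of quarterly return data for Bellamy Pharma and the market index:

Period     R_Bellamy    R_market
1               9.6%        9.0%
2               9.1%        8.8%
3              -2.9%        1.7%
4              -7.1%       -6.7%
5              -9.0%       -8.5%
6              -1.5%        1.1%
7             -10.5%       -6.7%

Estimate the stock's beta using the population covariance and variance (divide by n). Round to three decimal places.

1.085

Mean R_i = (9.6 + 9.1 − 2.9 − 7.1 − 9.0 − 1.5 − 10.5) / 7 = -1.7571%
Mean R_m = (9.0 + 8.8 + 1.7 − 6.7 − 8.5 + 1.1 − 6.7) / 7 = -0.1857%
Σ(R_i − R̄_i)(R_m − R̄_m) = 352.0357  ⇒  Cov = 352.0357 / 7 = 50.2908
Σ(R_m − R̄_m)² = 324.3286  ⇒  Var(R_m) = 324.3286 / 7 = 46.3327
β = Cov / Var(R_m) = 50.2908 / 46.3327 = 1.0854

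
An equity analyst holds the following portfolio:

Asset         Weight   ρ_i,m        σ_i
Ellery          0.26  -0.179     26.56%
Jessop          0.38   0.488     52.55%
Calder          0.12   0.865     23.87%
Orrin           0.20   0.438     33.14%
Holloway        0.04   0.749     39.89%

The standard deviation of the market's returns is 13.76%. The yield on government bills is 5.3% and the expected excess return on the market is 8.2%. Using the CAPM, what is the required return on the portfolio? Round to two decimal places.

14.29%

β_Ellery = -0.179 × 26.56% / 13.76% = -0.3455
β_Jessop = 0.488 × 52.55% / 13.76% = 1.8637
β_Calder = 0.865 × 23.87% / 13.76% = 1.5005
β_Orrin = 0.438 × 33.14% / 13.76% = 1.0549
β_Holloway = 0.749 × 39.89% / 13.76% = 2.1713
β_P = Σ w_i β_i = 0.26×-0.3455 + 0.38×1.8637 + 0.12×1.5005 + 0.20×1.0549 + 0.04×2.1713 = 1.0963
E(R_P) = R_f + β_P × MRP = 5.3% + 1.0963 × 8.2% = 14.29%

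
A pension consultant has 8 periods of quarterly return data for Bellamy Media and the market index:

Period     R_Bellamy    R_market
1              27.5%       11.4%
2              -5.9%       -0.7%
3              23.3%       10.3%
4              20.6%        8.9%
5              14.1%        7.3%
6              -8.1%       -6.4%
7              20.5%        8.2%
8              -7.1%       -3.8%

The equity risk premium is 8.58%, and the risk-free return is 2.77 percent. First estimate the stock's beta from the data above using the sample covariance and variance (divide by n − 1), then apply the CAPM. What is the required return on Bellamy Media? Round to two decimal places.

Mean R_i = (27.5 − 5.9 + 23.3 + 20.6 + 14.1 − 8.1 + 20.5 − 7.1) / 8 = 10.6125%
Mean R_m = (11.4 − 0.7 + 10.3 + 8.9 + 7.3 − 6.4 + 8.2 − 3.8) / 8 = 4.4000%
Σ(R_i − R̄_i)(R_m − R̄_m) = 717.2500  ⇒  Cov = 717.2500 / 7 = 102.4643
Σ(R_m − R̄_m)² = 336.8000  ⇒  Var(R_m) = 336.8000 / 7 = 48.1143
β = Cov / Var(R_m) = 102.4643 / 48.1143 = 2.1296
E(R) = R_f + β × MRP = 2.77% + 2.1296 × 8.58% = 21.04%

21.04%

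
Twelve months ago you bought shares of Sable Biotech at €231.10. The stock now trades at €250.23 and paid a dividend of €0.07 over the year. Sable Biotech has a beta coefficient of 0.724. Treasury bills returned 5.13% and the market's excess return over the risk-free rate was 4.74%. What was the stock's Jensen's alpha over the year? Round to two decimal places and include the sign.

Realised HPR = (P1 + D1 − P0) / P0 = (250.23 + 0.07 − 231.10) / 231.10 = 19.20 / 231.10 = 8.3081%
CAPM required = R_f + β·MRP = 5.13% + 0.724 × 4.74% = 8.56176%
α = realised − required = 8.3081% − 8.56176% = -0.25%

-0.25%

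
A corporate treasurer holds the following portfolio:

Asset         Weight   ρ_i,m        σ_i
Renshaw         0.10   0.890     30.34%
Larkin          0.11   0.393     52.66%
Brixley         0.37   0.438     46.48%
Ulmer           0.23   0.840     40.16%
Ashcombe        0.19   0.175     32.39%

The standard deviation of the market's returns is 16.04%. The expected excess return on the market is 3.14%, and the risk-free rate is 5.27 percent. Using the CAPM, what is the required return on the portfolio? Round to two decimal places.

β_Renshaw = 0.890 × 30.34% / 16.04% = 1.6835
β_Larkin = 0.393 × 52.66% / 16.04% = 1.2902
β_Brixley = 0.438 × 46.48% / 16.04% = 1.2692
β_Ulmer = 0.840 × 40.16% / 16.04% = 2.1031
β_Ashcombe = 0.175 × 32.39% / 16.04% = 0.3534
β_P = Σ w_i β_i = 0.10×1.6835 + 0.11×1.2902 + 0.37×1.2692 + 0.23×2.1031 + 0.19×0.3534 = 1.3307
E(R_P) = R_f + β_P × MRP = 5.27% + 1.3307 × 3.14% = 9.45%

9.45%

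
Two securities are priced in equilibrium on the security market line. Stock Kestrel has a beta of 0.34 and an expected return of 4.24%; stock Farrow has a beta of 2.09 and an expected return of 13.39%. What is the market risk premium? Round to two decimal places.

5.23%

Both satisfy E(R) = R_f + β·MRP, so the slope of the SML is
MRP = (13.39% − 4.24%) / (2.09 − 0.34) = 9.15% / 1.75 = 5.2286%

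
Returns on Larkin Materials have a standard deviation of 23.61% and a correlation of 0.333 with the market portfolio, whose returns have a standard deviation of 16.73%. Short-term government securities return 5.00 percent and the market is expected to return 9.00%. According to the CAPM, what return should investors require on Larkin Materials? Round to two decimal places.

β = ρ × σ_i / σ_m = 0.333 × 23.61% / 16.73% = 0.4699
MRP = 9.00% − 5.00% = 4.00%
E(R) = 5.00% + 0.4699 × 4.00% = 6.88%

6.88%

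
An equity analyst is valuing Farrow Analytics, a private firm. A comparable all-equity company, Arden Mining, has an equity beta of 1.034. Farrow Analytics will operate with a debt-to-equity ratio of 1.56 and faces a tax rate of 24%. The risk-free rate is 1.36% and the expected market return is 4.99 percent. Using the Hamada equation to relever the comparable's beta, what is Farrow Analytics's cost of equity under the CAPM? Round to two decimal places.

β_L = β_U × [1 + (1 − t)(D/E)] = 1.034 × [1 + (1 − 0.24) × 1.56]
    = 1.034 × [1 + 0.76 × 1.56] = 1.034 × 2.1856 = 2.2599
MRP = 4.99% − 1.36% = 3.63%
E(R) = R_f + β_L × MRP = 1.36% + 2.2599 × 3.63% = 9.56%

9.56%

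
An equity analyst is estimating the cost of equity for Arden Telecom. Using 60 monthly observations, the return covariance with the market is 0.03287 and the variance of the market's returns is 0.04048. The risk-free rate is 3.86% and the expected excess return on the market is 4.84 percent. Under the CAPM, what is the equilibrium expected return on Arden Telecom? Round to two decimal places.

β = Cov(R_i, R_m) / Var(R_m) = 0.03287 / 0.04048 = 0.8120
E(R) = R_f + β × MRP = 3.86% + 0.8120 × 4.84% = 7.79%

7.79%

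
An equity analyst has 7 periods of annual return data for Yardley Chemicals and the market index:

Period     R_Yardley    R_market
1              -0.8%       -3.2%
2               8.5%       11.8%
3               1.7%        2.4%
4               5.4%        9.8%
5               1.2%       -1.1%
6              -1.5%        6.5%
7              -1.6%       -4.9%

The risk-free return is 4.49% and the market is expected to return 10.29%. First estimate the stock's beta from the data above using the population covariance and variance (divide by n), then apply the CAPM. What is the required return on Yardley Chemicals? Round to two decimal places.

Mean R_i = (-0.8 + 8.5 + 1.7 + 5.4 + 1.2 − 1.5 − 1.6) / 7 = 1.8429%
Mean R_m = (-3.2 + 11.8 + 2.4 + 9.8 − 1.1 + 6.5 − 4.9) / 7 = 3.0429%
Σ(R_i − R̄_i)(R_m − R̄_m) = 117.3771  ⇒  Cov = 117.3771 / 7 = 16.7682
Σ(R_m − R̄_m)² = 253.9371  ⇒  Var(R_m) = 253.9371 / 7 = 36.2767
β = Cov / Var(R_m) = 16.7682 / 36.2767 = 0.4622
MRP = 10.29% − 4.49% = 5.80%
E(R) = R_f + β × MRP = 4.49% + 0.4622 × 5.80% = 7.17%

7.17%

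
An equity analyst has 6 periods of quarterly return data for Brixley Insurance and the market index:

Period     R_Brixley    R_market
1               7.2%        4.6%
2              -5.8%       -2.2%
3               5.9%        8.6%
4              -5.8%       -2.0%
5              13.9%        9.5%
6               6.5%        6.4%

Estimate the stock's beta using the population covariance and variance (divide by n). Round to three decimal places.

Mean R_i = (7.2 − 5.8 + 5.9 − 5.8 + 13.9 + 6.5) / 6 = 3.6500%
Mean R_m = (4.6 − 2.2 + 8.6 − 2.0 + 9.5 + 6.4) / 6 = 4.1500%
Σ(R_i − R̄_i)(R_m − R̄_m) = 190.9850  ⇒  Cov = 190.9850 / 6 = 31.8308
Σ(R_m − R̄_m)² = 131.8350  ⇒  Var(R_m) = 131.8350 / 6 = 21.9725
β = Cov / Var(R_m) = 31.8308 / 21.9725 = 1.4487

1.449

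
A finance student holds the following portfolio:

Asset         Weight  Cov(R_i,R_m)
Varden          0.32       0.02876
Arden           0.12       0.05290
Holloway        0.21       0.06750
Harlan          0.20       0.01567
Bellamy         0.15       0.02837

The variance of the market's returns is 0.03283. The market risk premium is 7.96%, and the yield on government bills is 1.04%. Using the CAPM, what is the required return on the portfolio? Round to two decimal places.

10.04%

β_Varden = 0.02876 / 0.03283 = 0.8760
β_Arden = 0.05290 / 0.03283 = 1.6113
β_Holloway = 0.06750 / 0.03283 = 2.0560
β_Harlan = 0.01567 / 0.03283 = 0.4773
β_Bellamy = 0.02837 / 0.03283 = 0.8641
β_P = Σ w_i β_i = 0.32×0.8760 + 0.12×1.6113 + 0.21×2.0560 + 0.20×0.4773 + 0.15×0.8641 = 1.1305
E(R_P) = R_f + β_P × MRP = 1.04% + 1.1305 × 7.96% = 10.04%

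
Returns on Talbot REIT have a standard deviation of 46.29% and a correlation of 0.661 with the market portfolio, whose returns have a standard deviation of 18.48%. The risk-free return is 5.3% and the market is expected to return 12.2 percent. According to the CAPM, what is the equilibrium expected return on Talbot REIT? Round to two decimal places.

β = ρ × σ_i / σ_m = 0.661 × 46.29% / 18.48% = 1.6557
MRP = 12.2% − 5.3% = 6.90%
E(R) = 5.3% + 1.6557 × 6.9% = 16.72%

16.72%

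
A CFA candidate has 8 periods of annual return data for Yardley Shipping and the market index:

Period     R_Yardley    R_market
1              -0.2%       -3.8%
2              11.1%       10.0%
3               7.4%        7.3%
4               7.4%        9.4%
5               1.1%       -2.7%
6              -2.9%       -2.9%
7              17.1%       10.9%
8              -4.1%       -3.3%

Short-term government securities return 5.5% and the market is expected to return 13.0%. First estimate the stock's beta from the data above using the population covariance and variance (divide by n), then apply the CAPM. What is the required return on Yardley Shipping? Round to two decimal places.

13.04%

Mean R_i = (-0.2 + 11.1 + 7.4 + 7.4 + 1.1 − 2.9 + 17.1 − 4.1) / 8 = 4.6125%
Mean R_m = (-3.8 + 10.0 + 7.3 + 9.4 − 2.7 − 2.9 + 10.9 − 3.3) / 8 = 3.1125%
Σ(R_i − R̄_i)(R_m − R̄_m) = 325.8488  ⇒  Cov = 325.8488 / 8 = 40.7311
Σ(R_m − R̄_m)² = 323.9888  ⇒  Var(R_m) = 323.9888 / 8 = 40.4986
β = Cov / Var(R_m) = 40.7311 / 40.4986 = 1.0057
MRP = 13.0% − 5.5% = 7.50%
E(R) = R_f + β × MRP = 5.5% + 1.0057 × 7.5% = 13.04%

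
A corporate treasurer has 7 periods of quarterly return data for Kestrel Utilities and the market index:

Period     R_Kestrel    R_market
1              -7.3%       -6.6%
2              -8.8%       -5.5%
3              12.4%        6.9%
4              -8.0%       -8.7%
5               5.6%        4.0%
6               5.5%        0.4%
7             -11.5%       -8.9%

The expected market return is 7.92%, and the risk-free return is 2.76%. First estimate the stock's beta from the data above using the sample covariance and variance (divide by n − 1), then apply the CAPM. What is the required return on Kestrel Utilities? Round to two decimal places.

10.09%

Mean R_i = (-7.3 − 8.8 + 12.4 − 8.0 + 5.6 + 5.5 − 11.5) / 7 = -1.7286%
Mean R_m = (-6.6 − 5.5 + 6.9 − 8.7 + 4.0 + 0.4 − 8.9) / 7 = -2.6286%
Σ(R_i − R̄_i)(R_m − R̄_m) = 346.8843  ⇒  Cov = 346.8843 / 6 = 57.8141
Σ(R_m − R̄_m)² = 244.1143  ⇒  Var(R_m) = 244.1143 / 6 = 40.6857
β = Cov / Var(R_m) = 57.8141 / 40.6857 = 1.4210
MRP = 7.92% − 2.76% = 5.16%
E(R) = R_f + β × MRP = 2.76% + 1.4210 × 5.16% = 10.09%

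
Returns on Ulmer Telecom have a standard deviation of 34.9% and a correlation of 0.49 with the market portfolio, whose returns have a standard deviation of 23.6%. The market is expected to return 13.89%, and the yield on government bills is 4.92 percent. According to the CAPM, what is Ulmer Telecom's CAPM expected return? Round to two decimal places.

11.42%

β = ρ × σ_i / σ_m = 0.49 × 34.9% / 23.6% = 0.7246
MRP = 13.89% − 4.92% = 8.97%
E(R) = 4.92% + 0.7246 × 8.97% = 11.42%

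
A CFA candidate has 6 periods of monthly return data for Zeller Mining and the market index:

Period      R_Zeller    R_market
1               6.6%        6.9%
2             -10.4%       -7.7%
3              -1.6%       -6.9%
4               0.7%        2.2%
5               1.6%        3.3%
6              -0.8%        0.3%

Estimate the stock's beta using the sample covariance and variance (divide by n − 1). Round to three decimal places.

Mean R_i = (6.6 − 10.4 − 1.6 + 0.7 + 1.6 − 0.8) / 6 = -0.6500%
Mean R_m = (6.9 − 7.7 − 6.9 + 2.2 + 3.3 + 0.3) / 6 = -0.3167%
Σ(R_i − R̄_i)(R_m − R̄_m) = 142.0050  ⇒  Cov = 142.0050 / 5 = 28.4010
Σ(R_m − R̄_m)² = 169.7283  ⇒  Var(R_m) = 169.7283 / 5 = 33.9457
β = Cov / Var(R_m) = 28.4010 / 33.9457 = 0.8367

0.837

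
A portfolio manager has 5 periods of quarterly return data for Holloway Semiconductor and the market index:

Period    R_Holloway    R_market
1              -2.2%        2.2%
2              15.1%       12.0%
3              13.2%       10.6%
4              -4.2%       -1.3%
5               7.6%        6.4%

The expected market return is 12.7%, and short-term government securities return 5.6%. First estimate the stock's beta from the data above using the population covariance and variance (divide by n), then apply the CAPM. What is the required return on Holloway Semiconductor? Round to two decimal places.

Mean R_i = (-2.2 + 15.1 + 13.2 − 4.2 + 7.6) / 5 = 5.9000%
Mean R_m = (2.2 + 12.0 + 10.6 − 1.3 + 6.4) / 5 = 5.9800%
Σ(R_i − R̄_i)(R_m − R̄_m) = 193.9700  ⇒  Cov = 193.9700 / 5 = 38.7940
Σ(R_m − R̄_m)² = 125.0480  ⇒  Var(R_m) = 125.0480 / 5 = 25.0096
β = Cov / Var(R_m) = 38.7940 / 25.0096 = 1.5512
MRP = 12.7% − 5.6% = 7.10%
E(R) = R_f + β × MRP = 5.6% + 1.5512 × 7.1% = 16.61%

16.61%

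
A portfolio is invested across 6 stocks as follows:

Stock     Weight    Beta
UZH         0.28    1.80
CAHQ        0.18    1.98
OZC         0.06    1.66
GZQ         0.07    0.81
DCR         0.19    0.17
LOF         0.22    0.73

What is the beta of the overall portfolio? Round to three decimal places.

1.210

β_P = Σ w_i β_i = 0.28×1.80 + 0.18×1.98 + 0.06×1.66 + 0.07×0.81 + 0.19×0.17 + 0.22×0.73 = 1.2096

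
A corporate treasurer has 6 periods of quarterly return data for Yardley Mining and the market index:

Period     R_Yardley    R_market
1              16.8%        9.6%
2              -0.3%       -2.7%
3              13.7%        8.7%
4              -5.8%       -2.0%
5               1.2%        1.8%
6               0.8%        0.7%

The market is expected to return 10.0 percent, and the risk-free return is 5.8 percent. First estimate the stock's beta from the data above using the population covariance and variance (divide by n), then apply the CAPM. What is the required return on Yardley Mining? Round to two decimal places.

Mean R_i = (16.8 − 0.3 + 13.7 − 5.8 + 1.2 + 0.8) / 6 = 4.4000%
Mean R_m = (9.6 − 2.7 + 8.7 − 2.0 + 1.8 + 0.7) / 6 = 2.6833%
Σ(R_i − R̄_i)(R_m − R̄_m) = 224.7600  ⇒  Cov = 224.7600 / 6 = 37.4600
Σ(R_m − R̄_m)² = 139.6683  ⇒  Var(R_m) = 139.6683 / 6 = 23.2781
β = Cov / Var(R_m) = 37.4600 / 23.2781 = 1.6092
MRP = 10.0% − 5.8% = 4.20%
E(R) = R_f + β × MRP = 5.8% + 1.6092 × 4.2% = 12.56%

12.56%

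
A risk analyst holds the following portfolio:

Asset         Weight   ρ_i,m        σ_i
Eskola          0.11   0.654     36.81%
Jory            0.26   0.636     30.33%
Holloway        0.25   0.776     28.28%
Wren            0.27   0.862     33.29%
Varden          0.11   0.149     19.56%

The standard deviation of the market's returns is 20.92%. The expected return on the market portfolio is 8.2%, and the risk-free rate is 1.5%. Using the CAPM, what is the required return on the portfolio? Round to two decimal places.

8.30%

β_Eskola = 0.654 × 36.81% / 20.92% = 1.1508
β_Jory = 0.636 × 30.33% / 20.92% = 0.9221
β_Holloway = 0.776 × 28.28% / 20.92% = 1.0490
β_Wren = 0.862 × 33.29% / 20.92% = 1.3717
β_Varden = 0.149 × 19.56% / 20.92% = 0.1393
β_P = Σ w_i β_i = 0.11×1.1508 + 0.26×0.9221 + 0.25×1.0490 + 0.27×1.3717 + 0.11×0.1393 = 1.0143
MRP = 8.2% − 1.5% = 6.70%
E(R_P) = R_f + β_P × MRP = 1.5% + 1.0143 × 6.7% = 8.30%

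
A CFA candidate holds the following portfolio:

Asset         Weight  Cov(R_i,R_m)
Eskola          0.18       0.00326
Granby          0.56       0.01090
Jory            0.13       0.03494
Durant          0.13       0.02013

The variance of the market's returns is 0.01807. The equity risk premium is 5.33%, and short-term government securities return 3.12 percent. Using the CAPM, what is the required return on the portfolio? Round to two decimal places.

β_Eskola = 0.00326 / 0.01807 = 0.1804
β_Granby = 0.01090 / 0.01807 = 0.6032
β_Jory = 0.03494 / 0.01807 = 1.9336
β_Durant = 0.02013 / 0.01807 = 1.1140
β_P = Σ w_i β_i = 0.18×0.1804 + 0.56×0.6032 + 0.13×1.9336 + 0.13×1.1140 = 0.7665
E(R_P) = R_f + β_P × MRP = 3.12% + 0.7665 × 5.33% = 7.21%

7.21%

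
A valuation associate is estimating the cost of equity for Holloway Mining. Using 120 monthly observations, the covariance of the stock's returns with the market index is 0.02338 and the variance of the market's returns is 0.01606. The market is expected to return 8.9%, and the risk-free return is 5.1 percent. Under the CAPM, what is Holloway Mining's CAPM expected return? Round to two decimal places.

10.63%

β = Cov(R_i, R_m) / Var(R_m) = 0.02338 / 0.01606 = 1.4558
MRP = 8.9% − 5.1% = 3.80%
E(R) = R_f + β × MRP = 5.1% + 1.4558 × 3.8% = 10.63%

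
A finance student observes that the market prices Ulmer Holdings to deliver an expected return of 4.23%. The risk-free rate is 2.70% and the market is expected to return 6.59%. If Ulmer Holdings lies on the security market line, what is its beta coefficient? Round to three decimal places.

MRP = 6.59% − 2.70% = 3.89%
β = (E(R) − R_f) / MRP = (4.23% − 2.70%) / 3.89% = 1.53% / 3.89% = 0.393

0.393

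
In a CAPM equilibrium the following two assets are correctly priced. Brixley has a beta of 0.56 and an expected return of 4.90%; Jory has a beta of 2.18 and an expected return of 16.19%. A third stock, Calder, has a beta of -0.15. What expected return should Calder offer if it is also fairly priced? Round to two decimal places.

-0.05%

MRP (SML slope) = (16.19% − 4.90%) / (2.18 − 0.56) = 11.29% / 1.62 = 6.9691%
R_f (intercept) = 4.90% − 0.56 × 6.9691% = 0.9973%
E(R_Calder) = R_f + β × MRP = 0.9973% + -0.15 × 6.9691% = -0.05%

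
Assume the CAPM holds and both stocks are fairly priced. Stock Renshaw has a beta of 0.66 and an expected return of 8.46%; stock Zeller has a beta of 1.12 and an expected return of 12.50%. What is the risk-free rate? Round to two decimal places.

2.66%

Both satisfy E(R) = R_f + β·MRP, so the slope of the SML is
MRP = (12.50% − 8.46%) / (1.12 − 0.66) = 4.04% / 0.46 = 8.7826%
R_f = E(R_Renshaw) − β_Renshaw·MRP = 8.46% − 0.66 × 8.7826% = 2.6635%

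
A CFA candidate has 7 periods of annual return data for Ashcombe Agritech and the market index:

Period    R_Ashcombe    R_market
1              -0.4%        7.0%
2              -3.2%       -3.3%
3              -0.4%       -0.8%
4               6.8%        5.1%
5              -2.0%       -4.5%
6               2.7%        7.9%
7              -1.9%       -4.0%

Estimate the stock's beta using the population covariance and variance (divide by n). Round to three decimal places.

0.445

Mean R_i = (-0.4 − 3.2 − 0.4 + 6.8 − 2.0 + 2.7 − 1.9) / 7 = 0.2286%
Mean R_m = (7.0 − 3.3 − 0.8 + 5.1 − 4.5 + 7.9 − 4.0) / 7 = 1.0571%
Σ(R_i − R̄_i)(R_m − R̄_m) = 78.9986  ⇒  Cov = 78.9986 / 7 = 11.2855
Σ(R_m − R̄_m)² = 177.3771  ⇒  Var(R_m) = 177.3771 / 7 = 25.3396
β = Cov / Var(R_m) = 11.2855 / 25.3396 = 0.4454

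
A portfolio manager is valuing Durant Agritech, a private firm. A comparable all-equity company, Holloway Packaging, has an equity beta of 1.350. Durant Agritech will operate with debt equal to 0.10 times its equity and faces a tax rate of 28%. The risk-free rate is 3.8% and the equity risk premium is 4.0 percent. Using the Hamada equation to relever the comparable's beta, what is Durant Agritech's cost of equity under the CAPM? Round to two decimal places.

9.59%

β_L = β_U × [1 + (1 − t)(D/E)] = 1.350 × [1 + (1 − 0.28) × 0.10]
    = 1.350 × [1 + 0.72 × 0.10] = 1.350 × 1.0720 = 1.4472
E(R) = R_f + β_L × MRP = 3.8% + 1.4472 × 4.0% = 9.59%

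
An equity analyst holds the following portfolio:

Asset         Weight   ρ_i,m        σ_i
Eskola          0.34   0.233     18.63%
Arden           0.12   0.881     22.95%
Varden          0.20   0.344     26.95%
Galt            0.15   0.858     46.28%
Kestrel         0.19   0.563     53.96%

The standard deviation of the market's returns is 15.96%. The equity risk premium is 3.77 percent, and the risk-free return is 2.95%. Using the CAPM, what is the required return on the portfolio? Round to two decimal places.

7.08%

β_Eskola = 0.233 × 18.63% / 15.96% = 0.2720
β_Arden = 0.881 × 22.95% / 15.96% = 1.2669
β_Varden = 0.344 × 26.95% / 15.96% = 0.5809
β_Galt = 0.858 × 46.28% / 15.96% = 2.4880
β_Kestrel = 0.563 × 53.96% / 15.96% = 1.9035
β_P = Σ w_i β_i = 0.34×0.2720 + 0.12×1.2669 + 0.20×0.5809 + 0.15×2.4880 + 0.19×1.9035 = 1.0956
E(R_P) = R_f + β_P × MRP = 2.95% + 1.0956 × 3.77% = 7.08%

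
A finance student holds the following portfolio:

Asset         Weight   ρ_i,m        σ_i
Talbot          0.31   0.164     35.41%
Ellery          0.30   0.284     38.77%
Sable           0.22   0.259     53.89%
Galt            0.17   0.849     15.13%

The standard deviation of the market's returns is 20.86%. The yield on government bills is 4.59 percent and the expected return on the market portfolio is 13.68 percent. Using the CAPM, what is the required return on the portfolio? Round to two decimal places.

β_Talbot = 0.164 × 35.41% / 20.86% = 0.2784
β_Ellery = 0.284 × 38.77% / 20.86% = 0.5278
β_Sable = 0.259 × 53.89% / 20.86% = 0.6691
β_Galt = 0.849 × 15.13% / 20.86% = 0.6158
β_P = Σ w_i β_i = 0.31×0.2784 + 0.30×0.5278 + 0.22×0.6691 + 0.17×0.6158 = 0.4965
MRP = 13.68% − 4.59% = 9.09%
E(R_P) = R_f + β_P × MRP = 4.59% + 0.4965 × 9.09% = 9.10%

9.10%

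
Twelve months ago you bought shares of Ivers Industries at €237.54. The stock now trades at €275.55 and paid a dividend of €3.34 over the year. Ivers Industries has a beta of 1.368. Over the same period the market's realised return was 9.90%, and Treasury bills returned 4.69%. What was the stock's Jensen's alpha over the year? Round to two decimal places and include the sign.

+5.59%

Realised HPR = (P1 + D1 − P0) / P0 = (275.55 + 3.34 − 237.54) / 237.54 = 41.35 / 237.54 = 17.4076%
MRP = 9.90% − 4.69% = 5.21%
CAPM required = R_f + β·MRP = 4.69% + 1.368 × 5.21% = 11.81728%
α = realised − required = 17.4076% − 11.81728% = +5.59%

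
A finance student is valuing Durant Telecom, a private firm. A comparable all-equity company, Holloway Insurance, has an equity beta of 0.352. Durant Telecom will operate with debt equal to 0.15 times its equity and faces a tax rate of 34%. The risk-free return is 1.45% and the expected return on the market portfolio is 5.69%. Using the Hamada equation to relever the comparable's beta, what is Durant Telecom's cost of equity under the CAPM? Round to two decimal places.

β_L = β_U × [1 + (1 − t)(D/E)] = 0.352 × [1 + (1 − 0.34) × 0.15]
    = 0.352 × [1 + 0.66 × 0.15] = 0.352 × 1.0990 = 0.3868
MRP = 5.69% − 1.45% = 4.24%
E(R) = R_f + β_L × MRP = 1.45% + 0.3868 × 4.24% = 3.09%

3.09%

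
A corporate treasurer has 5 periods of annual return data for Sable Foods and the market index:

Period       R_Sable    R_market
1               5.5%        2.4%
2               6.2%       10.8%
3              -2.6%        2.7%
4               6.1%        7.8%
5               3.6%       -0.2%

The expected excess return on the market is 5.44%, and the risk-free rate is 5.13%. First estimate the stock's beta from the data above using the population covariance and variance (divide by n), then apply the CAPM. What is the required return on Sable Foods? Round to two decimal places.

Mean R_i = (5.5 + 6.2 − 2.6 + 6.1 + 3.6) / 5 = 3.7600%
Mean R_m = (2.4 + 10.8 + 2.7 + 7.8 − 0.2) / 5 = 4.7000%
Σ(R_i − R̄_i)(R_m − R̄_m) = 31.6400  ⇒  Cov = 31.6400 / 5 = 6.3280
Σ(R_m − R̄_m)² = 80.1200  ⇒  Var(R_m) = 80.1200 / 5 = 16.0240
β = Cov / Var(R_m) = 6.3280 / 16.0240 = 0.3949
E(R) = R_f + β × MRP = 5.13% + 0.3949 × 5.44% = 7.28%

7.28%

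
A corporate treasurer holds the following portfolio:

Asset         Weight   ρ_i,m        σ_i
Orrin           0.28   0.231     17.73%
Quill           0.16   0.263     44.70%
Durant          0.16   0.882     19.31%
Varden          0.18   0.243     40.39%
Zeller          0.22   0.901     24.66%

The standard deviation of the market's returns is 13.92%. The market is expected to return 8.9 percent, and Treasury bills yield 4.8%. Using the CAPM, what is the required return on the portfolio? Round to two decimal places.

β_Orrin = 0.231 × 17.73% / 13.92% = 0.2942
β_Quill = 0.263 × 44.70% / 13.92% = 0.8445
β_Durant = 0.882 × 19.31% / 13.92% = 1.2235
β_Varden = 0.243 × 40.39% / 13.92% = 0.7051
β_Zeller = 0.901 × 24.66% / 13.92% = 1.5962
β_P = Σ w_i β_i = 0.28×0.2942 + 0.16×0.8445 + 0.16×1.2235 + 0.18×0.7051 + 0.22×1.5962 = 0.8913
MRP = 8.9% − 4.8% = 4.10%
E(R_P) = R_f + β_P × MRP = 4.8% + 0.8913 × 4.1% = 8.45%

8.45%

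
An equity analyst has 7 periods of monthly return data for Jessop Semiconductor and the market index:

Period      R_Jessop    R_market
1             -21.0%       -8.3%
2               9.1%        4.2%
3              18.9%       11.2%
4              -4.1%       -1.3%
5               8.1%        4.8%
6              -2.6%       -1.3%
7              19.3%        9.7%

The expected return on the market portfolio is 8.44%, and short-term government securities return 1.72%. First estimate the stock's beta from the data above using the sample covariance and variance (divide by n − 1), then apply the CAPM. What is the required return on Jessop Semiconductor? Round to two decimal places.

15.69%

Mean R_i = (-21.0 + 9.1 + 18.9 − 4.1 + 8.1 − 2.6 + 19.3) / 7 = 3.9571%
Mean R_m = (-8.3 + 4.2 + 11.2 − 1.3 + 4.8 − 1.3 + 9.7) / 7 = 2.7143%
Σ(R_i − R̄_i)(R_m − R̄_m) = 583.8143  ⇒  Cov = 583.8143 / 6 = 97.3024
Σ(R_m − R̄_m)² = 280.9086  ⇒  Var(R_m) = 280.9086 / 6 = 46.8181
β = Cov / Var(R_m) = 97.3024 / 46.8181 = 2.0783
MRP = 8.44% − 1.72% = 6.72%
E(R) = R_f + β × MRP = 1.72% + 2.0783 × 6.72% = 15.69%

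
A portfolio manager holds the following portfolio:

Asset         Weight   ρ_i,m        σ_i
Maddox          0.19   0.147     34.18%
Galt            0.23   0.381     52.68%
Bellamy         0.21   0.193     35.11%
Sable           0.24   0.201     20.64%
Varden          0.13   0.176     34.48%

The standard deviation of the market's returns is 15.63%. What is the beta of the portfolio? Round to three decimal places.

β_Maddox = 0.147 × 34.18% / 15.63% = 0.3215
β_Galt = 0.381 × 52.68% / 15.63% = 1.2841
β_Bellamy = 0.193 × 35.11% / 15.63% = 0.4335
β_Sable = 0.201 × 20.64% / 15.63% = 0.2654
β_Varden = 0.176 × 34.48% / 15.63% = 0.3883
β_P = Σ w_i β_i = 0.19×0.3215 + 0.23×1.2841 + 0.21×0.4335 + 0.24×0.2654 + 0.13×0.3883 = 0.5616

0.562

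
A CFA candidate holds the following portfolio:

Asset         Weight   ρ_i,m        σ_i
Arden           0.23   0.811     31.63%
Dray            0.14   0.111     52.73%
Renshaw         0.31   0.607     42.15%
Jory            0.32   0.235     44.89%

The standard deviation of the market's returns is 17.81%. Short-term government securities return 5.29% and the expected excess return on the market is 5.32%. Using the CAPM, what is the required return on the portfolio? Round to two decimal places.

β_Arden = 0.811 × 31.63% / 17.81% = 1.4403
β_Dray = 0.111 × 52.73% / 17.81% = 0.3286
β_Renshaw = 0.607 × 42.15% / 17.81% = 1.4366
β_Jory = 0.235 × 44.89% / 17.81% = 0.5923
β_P = Σ w_i β_i = 0.23×1.4403 + 0.14×0.3286 + 0.31×1.4366 + 0.32×0.5923 = 1.0122
E(R_P) = R_f + β_P × MRP = 5.29% + 1.0122 × 5.32% = 10.67%

10.67%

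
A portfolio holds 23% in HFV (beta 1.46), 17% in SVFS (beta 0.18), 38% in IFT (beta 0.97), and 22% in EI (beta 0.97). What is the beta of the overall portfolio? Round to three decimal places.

0.948

β_P = Σ w_i β_i = 0.23×1.46 + 0.17×0.18 + 0.38×0.97 + 0.22×0.97 = 0.9484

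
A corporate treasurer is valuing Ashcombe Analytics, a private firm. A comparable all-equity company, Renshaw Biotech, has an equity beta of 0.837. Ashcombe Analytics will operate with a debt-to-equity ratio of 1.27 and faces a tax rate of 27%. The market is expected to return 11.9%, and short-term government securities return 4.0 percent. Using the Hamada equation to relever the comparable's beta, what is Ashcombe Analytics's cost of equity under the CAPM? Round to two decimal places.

16.74%

β_L = β_U × [1 + (1 − t)(D/E)] = 0.837 × [1 + (1 − 0.27) × 1.27]
    = 0.837 × [1 + 0.73 × 1.27] = 0.837 × 1.9271 = 1.6130
MRP = 11.9% − 4.0% = 7.90%
E(R) = R_f + β_L × MRP = 4.0% + 1.6130 × 7.9% = 16.74%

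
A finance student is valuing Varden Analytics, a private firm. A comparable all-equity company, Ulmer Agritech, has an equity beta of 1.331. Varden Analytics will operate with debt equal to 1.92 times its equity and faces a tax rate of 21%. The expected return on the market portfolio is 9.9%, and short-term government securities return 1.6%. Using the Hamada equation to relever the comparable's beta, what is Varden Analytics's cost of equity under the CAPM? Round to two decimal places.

29.40%

β_L = β_U × [1 + (1 − t)(D/E)] = 1.331 × [1 + (1 − 0.21) × 1.92]
    = 1.331 × [1 + 0.79 × 1.92] = 1.331 × 2.5168 = 3.3499
MRP = 9.9% − 1.6% = 8.30%
E(R) = R_f + β_L × MRP = 1.6% + 3.3499 × 8.3% = 29.40%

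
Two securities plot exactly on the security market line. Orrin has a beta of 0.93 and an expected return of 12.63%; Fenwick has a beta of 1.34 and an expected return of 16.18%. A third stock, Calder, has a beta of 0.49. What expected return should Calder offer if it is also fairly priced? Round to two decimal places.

8.82%

MRP (SML slope) = (16.18% − 12.63%) / (1.34 − 0.93) = 3.55% / 0.41 = 8.6585%
R_f (intercept) = 12.63% − 0.93 × 8.6585% = 4.5776%
E(R_Calder) = R_f + β × MRP = 4.5776% + 0.49 × 8.6585% = 8.82%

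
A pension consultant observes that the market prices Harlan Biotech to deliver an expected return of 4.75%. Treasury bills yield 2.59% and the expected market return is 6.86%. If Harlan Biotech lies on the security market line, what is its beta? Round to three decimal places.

MRP = 6.86% − 2.59% = 4.27%
β = (E(R) − R_f) / MRP = (4.75% − 2.59%) / 4.27% = 2.16% / 4.27% = 0.506

0.506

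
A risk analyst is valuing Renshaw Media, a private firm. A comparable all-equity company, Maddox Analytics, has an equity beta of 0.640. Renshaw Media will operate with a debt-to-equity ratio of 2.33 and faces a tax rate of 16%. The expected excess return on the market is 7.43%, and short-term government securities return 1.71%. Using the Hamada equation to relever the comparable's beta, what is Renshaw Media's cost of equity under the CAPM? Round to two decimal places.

15.77%

β_L = β_U × [1 + (1 − t)(D/E)] = 0.640 × [1 + (1 − 0.16) × 2.33]
    = 0.640 × [1 + 0.84 × 2.33] = 0.640 × 2.9572 = 1.8926
E(R) = R_f + β_L × MRP = 1.71% + 1.8926 × 7.43% = 15.77%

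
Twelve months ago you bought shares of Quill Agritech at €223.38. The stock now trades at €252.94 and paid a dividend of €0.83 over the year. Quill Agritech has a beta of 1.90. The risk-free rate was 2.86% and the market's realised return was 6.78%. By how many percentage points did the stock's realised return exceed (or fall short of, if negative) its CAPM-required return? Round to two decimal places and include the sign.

Realised HPR = (P1 + D1 − P0) / P0 = (252.94 + 0.83 − 223.38) / 223.38 = 30.39 / 223.38 = 13.6046%
MRP = 6.78% − 2.86% = 3.92%
CAPM required = R_f + β·MRP = 2.86% + 1.90 × 3.92% = 10.3080%
α = realised − required = 13.6046% − 10.3080% = +3.30%

+3.30%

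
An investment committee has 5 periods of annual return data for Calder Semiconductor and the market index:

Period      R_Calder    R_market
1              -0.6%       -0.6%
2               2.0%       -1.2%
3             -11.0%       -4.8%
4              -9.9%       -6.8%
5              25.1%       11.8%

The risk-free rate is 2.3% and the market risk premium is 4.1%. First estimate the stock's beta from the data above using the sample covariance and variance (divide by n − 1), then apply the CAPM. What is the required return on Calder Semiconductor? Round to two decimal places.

10.43%

Mean R_i = (-0.6 + 2.0 − 11.0 − 9.9 + 25.1) / 5 = 1.1200%
Mean R_m = (-0.6 − 1.2 − 4.8 − 6.8 + 11.8) / 5 = -0.3200%
Σ(R_i − R̄_i)(R_m − R̄_m) = 416.0520  ⇒  Cov = 416.0520 / 4 = 104.0130
Σ(R_m − R̄_m)² = 209.8080  ⇒  Var(R_m) = 209.8080 / 4 = 52.4520
β = Cov / Var(R_m) = 104.0130 / 52.4520 = 1.9830
E(R) = R_f + β × MRP = 2.3% + 1.9830 × 4.1% = 10.43%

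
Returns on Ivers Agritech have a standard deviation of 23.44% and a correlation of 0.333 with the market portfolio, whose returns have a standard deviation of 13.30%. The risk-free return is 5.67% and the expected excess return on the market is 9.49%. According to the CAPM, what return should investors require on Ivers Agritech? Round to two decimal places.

11.24%

β = ρ × σ_i / σ_m = 0.333 × 23.44% / 13.30% = 0.5869
E(R) = 5.67% + 0.5869 × 9.49% = 11.24%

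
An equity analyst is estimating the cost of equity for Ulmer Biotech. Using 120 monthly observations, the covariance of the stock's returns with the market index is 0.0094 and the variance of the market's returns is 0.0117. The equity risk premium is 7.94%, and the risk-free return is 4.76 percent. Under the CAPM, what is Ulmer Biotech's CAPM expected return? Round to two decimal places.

11.14%

β = Cov(R_i, R_m) / Var(R_m) = 0.0094 / 0.0117 = 0.8034
E(R) = R_f + β × MRP = 4.76% + 0.8034 × 7.94% = 11.14%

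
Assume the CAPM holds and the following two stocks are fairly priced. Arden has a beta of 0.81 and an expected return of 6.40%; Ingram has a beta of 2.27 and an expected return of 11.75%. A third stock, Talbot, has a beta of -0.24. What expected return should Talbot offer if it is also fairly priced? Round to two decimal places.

MRP (SML slope) = (11.75% − 6.40%) / (2.27 − 0.81) = 5.35% / 1.46 = 3.6644%
R_f (intercept) = 6.40% − 0.81 × 3.6644% = 3.4318%
E(R_Talbot) = R_f + β × MRP = 3.4318% + -0.24 × 3.6644% = 2.55%

2.55%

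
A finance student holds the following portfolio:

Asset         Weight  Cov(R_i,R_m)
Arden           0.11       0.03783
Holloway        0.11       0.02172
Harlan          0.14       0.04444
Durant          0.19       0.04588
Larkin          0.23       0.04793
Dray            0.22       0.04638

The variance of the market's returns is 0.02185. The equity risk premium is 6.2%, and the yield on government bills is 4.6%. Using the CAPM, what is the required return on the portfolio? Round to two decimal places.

β_Arden = 0.03783 / 0.02185 = 1.7314
β_Holloway = 0.02172 / 0.02185 = 0.9941
β_Harlan = 0.04444 / 0.02185 = 2.0339
β_Durant = 0.04588 / 0.02185 = 2.0998
β_Larkin = 0.04793 / 0.02185 = 2.1936
β_Dray = 0.04638 / 0.02185 = 2.1227
β_P = Σ w_i β_i = 0.11×1.7314 + 0.11×0.9941 + 0.14×2.0339 + 0.19×2.0998 + 0.23×2.1936 + 0.22×2.1227 = 1.9550
E(R_P) = R_f + β_P × MRP = 4.6% + 1.9550 × 6.2% = 16.72%

16.72%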